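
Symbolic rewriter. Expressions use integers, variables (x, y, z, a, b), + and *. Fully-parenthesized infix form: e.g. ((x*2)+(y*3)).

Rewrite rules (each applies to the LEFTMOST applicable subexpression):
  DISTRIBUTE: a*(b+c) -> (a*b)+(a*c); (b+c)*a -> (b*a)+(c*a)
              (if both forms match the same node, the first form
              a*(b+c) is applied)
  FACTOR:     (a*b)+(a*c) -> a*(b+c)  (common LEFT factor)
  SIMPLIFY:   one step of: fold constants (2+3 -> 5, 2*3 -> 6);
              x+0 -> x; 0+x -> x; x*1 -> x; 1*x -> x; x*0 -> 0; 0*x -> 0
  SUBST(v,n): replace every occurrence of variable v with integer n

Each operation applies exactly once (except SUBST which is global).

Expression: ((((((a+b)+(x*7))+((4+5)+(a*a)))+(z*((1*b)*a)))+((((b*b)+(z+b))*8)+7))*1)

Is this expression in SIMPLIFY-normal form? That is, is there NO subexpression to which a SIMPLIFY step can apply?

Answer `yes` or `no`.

Answer: no

Derivation:
Expression: ((((((a+b)+(x*7))+((4+5)+(a*a)))+(z*((1*b)*a)))+((((b*b)+(z+b))*8)+7))*1)
Scanning for simplifiable subexpressions (pre-order)...
  at root: ((((((a+b)+(x*7))+((4+5)+(a*a)))+(z*((1*b)*a)))+((((b*b)+(z+b))*8)+7))*1) (SIMPLIFIABLE)
  at L: (((((a+b)+(x*7))+((4+5)+(a*a)))+(z*((1*b)*a)))+((((b*b)+(z+b))*8)+7)) (not simplifiable)
  at LL: ((((a+b)+(x*7))+((4+5)+(a*a)))+(z*((1*b)*a))) (not simplifiable)
  at LLL: (((a+b)+(x*7))+((4+5)+(a*a))) (not simplifiable)
  at LLLL: ((a+b)+(x*7)) (not simplifiable)
  at LLLLL: (a+b) (not simplifiable)
  at LLLLR: (x*7) (not simplifiable)
  at LLLR: ((4+5)+(a*a)) (not simplifiable)
  at LLLRL: (4+5) (SIMPLIFIABLE)
  at LLLRR: (a*a) (not simplifiable)
  at LLR: (z*((1*b)*a)) (not simplifiable)
  at LLRR: ((1*b)*a) (not simplifiable)
  at LLRRL: (1*b) (SIMPLIFIABLE)
  at LR: ((((b*b)+(z+b))*8)+7) (not simplifiable)
  at LRL: (((b*b)+(z+b))*8) (not simplifiable)
  at LRLL: ((b*b)+(z+b)) (not simplifiable)
  at LRLLL: (b*b) (not simplifiable)
  at LRLLR: (z+b) (not simplifiable)
Found simplifiable subexpr at path root: ((((((a+b)+(x*7))+((4+5)+(a*a)))+(z*((1*b)*a)))+((((b*b)+(z+b))*8)+7))*1)
One SIMPLIFY step would give: (((((a+b)+(x*7))+((4+5)+(a*a)))+(z*((1*b)*a)))+((((b*b)+(z+b))*8)+7))
-> NOT in normal form.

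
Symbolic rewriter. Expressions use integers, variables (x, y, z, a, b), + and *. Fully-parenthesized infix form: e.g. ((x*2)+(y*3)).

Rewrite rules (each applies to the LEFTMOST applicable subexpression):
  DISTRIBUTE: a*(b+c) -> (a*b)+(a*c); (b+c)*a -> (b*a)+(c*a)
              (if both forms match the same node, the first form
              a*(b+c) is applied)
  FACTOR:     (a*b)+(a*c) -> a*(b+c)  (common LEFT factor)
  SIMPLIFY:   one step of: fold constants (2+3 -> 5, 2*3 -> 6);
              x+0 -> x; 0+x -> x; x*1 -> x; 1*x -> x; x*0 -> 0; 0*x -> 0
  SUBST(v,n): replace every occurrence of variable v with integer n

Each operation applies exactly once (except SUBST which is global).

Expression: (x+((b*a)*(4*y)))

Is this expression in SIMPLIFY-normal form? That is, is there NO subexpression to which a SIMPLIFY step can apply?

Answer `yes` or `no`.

Answer: yes

Derivation:
Expression: (x+((b*a)*(4*y)))
Scanning for simplifiable subexpressions (pre-order)...
  at root: (x+((b*a)*(4*y))) (not simplifiable)
  at R: ((b*a)*(4*y)) (not simplifiable)
  at RL: (b*a) (not simplifiable)
  at RR: (4*y) (not simplifiable)
Result: no simplifiable subexpression found -> normal form.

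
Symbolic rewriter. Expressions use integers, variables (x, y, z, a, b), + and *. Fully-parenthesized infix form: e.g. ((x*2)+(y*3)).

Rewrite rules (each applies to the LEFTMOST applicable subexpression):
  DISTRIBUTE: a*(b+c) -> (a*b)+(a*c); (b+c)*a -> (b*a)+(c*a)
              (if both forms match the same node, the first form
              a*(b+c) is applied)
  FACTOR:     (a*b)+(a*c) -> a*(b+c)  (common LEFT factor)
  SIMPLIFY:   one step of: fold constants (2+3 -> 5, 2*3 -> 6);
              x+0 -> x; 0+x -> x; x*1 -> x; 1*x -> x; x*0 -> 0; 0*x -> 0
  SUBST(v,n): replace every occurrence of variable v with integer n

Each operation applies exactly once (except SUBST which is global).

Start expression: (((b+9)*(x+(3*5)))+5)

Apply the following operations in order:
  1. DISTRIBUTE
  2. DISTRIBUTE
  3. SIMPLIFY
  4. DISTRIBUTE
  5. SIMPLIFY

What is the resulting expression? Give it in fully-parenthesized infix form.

Start: (((b+9)*(x+(3*5)))+5)
Apply DISTRIBUTE at L (target: ((b+9)*(x+(3*5)))): (((b+9)*(x+(3*5)))+5) -> ((((b+9)*x)+((b+9)*(3*5)))+5)
Apply DISTRIBUTE at LL (target: ((b+9)*x)): ((((b+9)*x)+((b+9)*(3*5)))+5) -> ((((b*x)+(9*x))+((b+9)*(3*5)))+5)
Apply SIMPLIFY at LRR (target: (3*5)): ((((b*x)+(9*x))+((b+9)*(3*5)))+5) -> ((((b*x)+(9*x))+((b+9)*15))+5)
Apply DISTRIBUTE at LR (target: ((b+9)*15)): ((((b*x)+(9*x))+((b+9)*15))+5) -> ((((b*x)+(9*x))+((b*15)+(9*15)))+5)
Apply SIMPLIFY at LRR (target: (9*15)): ((((b*x)+(9*x))+((b*15)+(9*15)))+5) -> ((((b*x)+(9*x))+((b*15)+135))+5)

Answer: ((((b*x)+(9*x))+((b*15)+135))+5)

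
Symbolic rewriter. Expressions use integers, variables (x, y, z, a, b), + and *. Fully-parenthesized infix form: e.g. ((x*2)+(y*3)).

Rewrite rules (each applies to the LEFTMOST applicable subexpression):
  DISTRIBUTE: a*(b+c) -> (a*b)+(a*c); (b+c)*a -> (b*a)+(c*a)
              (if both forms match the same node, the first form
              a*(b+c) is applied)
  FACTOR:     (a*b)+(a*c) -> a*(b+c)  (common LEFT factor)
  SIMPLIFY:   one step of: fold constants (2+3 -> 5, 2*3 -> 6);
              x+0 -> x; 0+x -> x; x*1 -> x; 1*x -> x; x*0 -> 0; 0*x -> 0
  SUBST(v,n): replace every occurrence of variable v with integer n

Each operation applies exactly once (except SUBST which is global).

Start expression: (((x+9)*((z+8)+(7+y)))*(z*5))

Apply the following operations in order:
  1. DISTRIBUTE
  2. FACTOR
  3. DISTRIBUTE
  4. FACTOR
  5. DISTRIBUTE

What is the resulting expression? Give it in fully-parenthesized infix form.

Start: (((x+9)*((z+8)+(7+y)))*(z*5))
Apply DISTRIBUTE at L (target: ((x+9)*((z+8)+(7+y)))): (((x+9)*((z+8)+(7+y)))*(z*5)) -> ((((x+9)*(z+8))+((x+9)*(7+y)))*(z*5))
Apply FACTOR at L (target: (((x+9)*(z+8))+((x+9)*(7+y)))): ((((x+9)*(z+8))+((x+9)*(7+y)))*(z*5)) -> (((x+9)*((z+8)+(7+y)))*(z*5))
Apply DISTRIBUTE at L (target: ((x+9)*((z+8)+(7+y)))): (((x+9)*((z+8)+(7+y)))*(z*5)) -> ((((x+9)*(z+8))+((x+9)*(7+y)))*(z*5))
Apply FACTOR at L (target: (((x+9)*(z+8))+((x+9)*(7+y)))): ((((x+9)*(z+8))+((x+9)*(7+y)))*(z*5)) -> (((x+9)*((z+8)+(7+y)))*(z*5))
Apply DISTRIBUTE at L (target: ((x+9)*((z+8)+(7+y)))): (((x+9)*((z+8)+(7+y)))*(z*5)) -> ((((x+9)*(z+8))+((x+9)*(7+y)))*(z*5))

Answer: ((((x+9)*(z+8))+((x+9)*(7+y)))*(z*5))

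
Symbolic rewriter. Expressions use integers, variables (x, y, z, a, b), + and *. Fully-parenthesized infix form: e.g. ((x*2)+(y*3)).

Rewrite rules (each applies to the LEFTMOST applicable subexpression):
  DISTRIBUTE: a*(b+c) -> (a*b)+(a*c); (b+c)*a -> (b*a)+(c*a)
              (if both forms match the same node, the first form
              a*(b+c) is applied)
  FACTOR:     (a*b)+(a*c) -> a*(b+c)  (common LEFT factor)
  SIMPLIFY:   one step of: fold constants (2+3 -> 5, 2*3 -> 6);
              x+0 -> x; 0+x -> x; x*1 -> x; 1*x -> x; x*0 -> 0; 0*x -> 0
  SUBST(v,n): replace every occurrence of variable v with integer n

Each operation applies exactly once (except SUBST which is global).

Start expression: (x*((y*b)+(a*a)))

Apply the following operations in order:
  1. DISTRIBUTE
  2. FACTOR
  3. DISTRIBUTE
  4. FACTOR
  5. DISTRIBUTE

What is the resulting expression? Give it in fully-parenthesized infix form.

Start: (x*((y*b)+(a*a)))
Apply DISTRIBUTE at root (target: (x*((y*b)+(a*a)))): (x*((y*b)+(a*a))) -> ((x*(y*b))+(x*(a*a)))
Apply FACTOR at root (target: ((x*(y*b))+(x*(a*a)))): ((x*(y*b))+(x*(a*a))) -> (x*((y*b)+(a*a)))
Apply DISTRIBUTE at root (target: (x*((y*b)+(a*a)))): (x*((y*b)+(a*a))) -> ((x*(y*b))+(x*(a*a)))
Apply FACTOR at root (target: ((x*(y*b))+(x*(a*a)))): ((x*(y*b))+(x*(a*a))) -> (x*((y*b)+(a*a)))
Apply DISTRIBUTE at root (target: (x*((y*b)+(a*a)))): (x*((y*b)+(a*a))) -> ((x*(y*b))+(x*(a*a)))

Answer: ((x*(y*b))+(x*(a*a)))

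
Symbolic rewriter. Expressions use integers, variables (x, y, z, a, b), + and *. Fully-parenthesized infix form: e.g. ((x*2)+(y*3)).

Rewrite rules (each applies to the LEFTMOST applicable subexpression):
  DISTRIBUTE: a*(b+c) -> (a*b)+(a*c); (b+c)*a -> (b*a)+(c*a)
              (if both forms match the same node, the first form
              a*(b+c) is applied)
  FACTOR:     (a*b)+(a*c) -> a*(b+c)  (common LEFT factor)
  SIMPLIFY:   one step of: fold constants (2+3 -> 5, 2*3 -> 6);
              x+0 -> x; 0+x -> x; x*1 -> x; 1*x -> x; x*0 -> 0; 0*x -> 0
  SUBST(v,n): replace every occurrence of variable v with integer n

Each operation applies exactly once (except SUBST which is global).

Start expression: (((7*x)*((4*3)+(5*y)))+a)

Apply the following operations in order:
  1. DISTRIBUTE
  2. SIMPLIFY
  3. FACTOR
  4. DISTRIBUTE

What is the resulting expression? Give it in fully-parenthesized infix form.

Start: (((7*x)*((4*3)+(5*y)))+a)
Apply DISTRIBUTE at L (target: ((7*x)*((4*3)+(5*y)))): (((7*x)*((4*3)+(5*y)))+a) -> ((((7*x)*(4*3))+((7*x)*(5*y)))+a)
Apply SIMPLIFY at LLR (target: (4*3)): ((((7*x)*(4*3))+((7*x)*(5*y)))+a) -> ((((7*x)*12)+((7*x)*(5*y)))+a)
Apply FACTOR at L (target: (((7*x)*12)+((7*x)*(5*y)))): ((((7*x)*12)+((7*x)*(5*y)))+a) -> (((7*x)*(12+(5*y)))+a)
Apply DISTRIBUTE at L (target: ((7*x)*(12+(5*y)))): (((7*x)*(12+(5*y)))+a) -> ((((7*x)*12)+((7*x)*(5*y)))+a)

Answer: ((((7*x)*12)+((7*x)*(5*y)))+a)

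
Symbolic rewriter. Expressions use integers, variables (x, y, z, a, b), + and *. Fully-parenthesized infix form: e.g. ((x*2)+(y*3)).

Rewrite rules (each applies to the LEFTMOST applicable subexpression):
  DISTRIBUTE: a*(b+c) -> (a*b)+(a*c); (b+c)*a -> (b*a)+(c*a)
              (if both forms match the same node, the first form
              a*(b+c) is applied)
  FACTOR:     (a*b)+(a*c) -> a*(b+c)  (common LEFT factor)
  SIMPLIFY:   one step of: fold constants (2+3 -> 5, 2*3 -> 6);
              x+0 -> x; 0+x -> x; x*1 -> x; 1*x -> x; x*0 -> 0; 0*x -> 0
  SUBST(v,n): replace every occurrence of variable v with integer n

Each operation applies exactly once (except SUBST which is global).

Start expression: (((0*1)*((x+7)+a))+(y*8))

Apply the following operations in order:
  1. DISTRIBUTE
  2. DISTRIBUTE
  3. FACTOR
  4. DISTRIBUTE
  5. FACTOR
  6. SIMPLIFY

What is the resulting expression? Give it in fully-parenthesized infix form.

Start: (((0*1)*((x+7)+a))+(y*8))
Apply DISTRIBUTE at L (target: ((0*1)*((x+7)+a))): (((0*1)*((x+7)+a))+(y*8)) -> ((((0*1)*(x+7))+((0*1)*a))+(y*8))
Apply DISTRIBUTE at LL (target: ((0*1)*(x+7))): ((((0*1)*(x+7))+((0*1)*a))+(y*8)) -> (((((0*1)*x)+((0*1)*7))+((0*1)*a))+(y*8))
Apply FACTOR at LL (target: (((0*1)*x)+((0*1)*7))): (((((0*1)*x)+((0*1)*7))+((0*1)*a))+(y*8)) -> ((((0*1)*(x+7))+((0*1)*a))+(y*8))
Apply DISTRIBUTE at LL (target: ((0*1)*(x+7))): ((((0*1)*(x+7))+((0*1)*a))+(y*8)) -> (((((0*1)*x)+((0*1)*7))+((0*1)*a))+(y*8))
Apply FACTOR at LL (target: (((0*1)*x)+((0*1)*7))): (((((0*1)*x)+((0*1)*7))+((0*1)*a))+(y*8)) -> ((((0*1)*(x+7))+((0*1)*a))+(y*8))
Apply SIMPLIFY at LLL (target: (0*1)): ((((0*1)*(x+7))+((0*1)*a))+(y*8)) -> (((0*(x+7))+((0*1)*a))+(y*8))

Answer: (((0*(x+7))+((0*1)*a))+(y*8))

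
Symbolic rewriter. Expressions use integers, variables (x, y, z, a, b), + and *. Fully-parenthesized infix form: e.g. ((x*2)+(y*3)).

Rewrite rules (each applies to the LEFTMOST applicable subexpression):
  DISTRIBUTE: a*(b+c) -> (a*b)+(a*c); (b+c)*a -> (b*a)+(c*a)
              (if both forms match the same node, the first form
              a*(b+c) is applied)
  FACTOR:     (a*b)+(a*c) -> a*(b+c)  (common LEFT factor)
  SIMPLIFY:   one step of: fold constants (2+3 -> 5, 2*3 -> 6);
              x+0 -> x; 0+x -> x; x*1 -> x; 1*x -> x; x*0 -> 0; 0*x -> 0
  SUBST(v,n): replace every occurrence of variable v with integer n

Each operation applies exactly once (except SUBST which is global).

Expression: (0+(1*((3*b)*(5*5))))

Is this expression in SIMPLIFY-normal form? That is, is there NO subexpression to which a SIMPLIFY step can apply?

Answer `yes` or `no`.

Expression: (0+(1*((3*b)*(5*5))))
Scanning for simplifiable subexpressions (pre-order)...
  at root: (0+(1*((3*b)*(5*5)))) (SIMPLIFIABLE)
  at R: (1*((3*b)*(5*5))) (SIMPLIFIABLE)
  at RR: ((3*b)*(5*5)) (not simplifiable)
  at RRL: (3*b) (not simplifiable)
  at RRR: (5*5) (SIMPLIFIABLE)
Found simplifiable subexpr at path root: (0+(1*((3*b)*(5*5))))
One SIMPLIFY step would give: (1*((3*b)*(5*5)))
-> NOT in normal form.

Answer: no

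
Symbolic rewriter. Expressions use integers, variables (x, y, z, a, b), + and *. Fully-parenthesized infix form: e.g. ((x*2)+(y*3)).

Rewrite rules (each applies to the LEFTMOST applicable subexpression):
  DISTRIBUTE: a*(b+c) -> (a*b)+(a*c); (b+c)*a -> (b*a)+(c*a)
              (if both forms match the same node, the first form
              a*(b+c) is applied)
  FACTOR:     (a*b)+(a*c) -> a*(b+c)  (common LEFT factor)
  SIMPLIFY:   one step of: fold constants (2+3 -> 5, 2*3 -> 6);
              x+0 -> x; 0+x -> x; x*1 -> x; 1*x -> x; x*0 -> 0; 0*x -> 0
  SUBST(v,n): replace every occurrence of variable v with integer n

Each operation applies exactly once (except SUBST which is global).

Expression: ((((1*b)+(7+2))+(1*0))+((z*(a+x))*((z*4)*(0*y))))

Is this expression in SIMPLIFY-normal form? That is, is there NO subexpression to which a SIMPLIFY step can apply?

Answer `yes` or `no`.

Expression: ((((1*b)+(7+2))+(1*0))+((z*(a+x))*((z*4)*(0*y))))
Scanning for simplifiable subexpressions (pre-order)...
  at root: ((((1*b)+(7+2))+(1*0))+((z*(a+x))*((z*4)*(0*y)))) (not simplifiable)
  at L: (((1*b)+(7+2))+(1*0)) (not simplifiable)
  at LL: ((1*b)+(7+2)) (not simplifiable)
  at LLL: (1*b) (SIMPLIFIABLE)
  at LLR: (7+2) (SIMPLIFIABLE)
  at LR: (1*0) (SIMPLIFIABLE)
  at R: ((z*(a+x))*((z*4)*(0*y))) (not simplifiable)
  at RL: (z*(a+x)) (not simplifiable)
  at RLR: (a+x) (not simplifiable)
  at RR: ((z*4)*(0*y)) (not simplifiable)
  at RRL: (z*4) (not simplifiable)
  at RRR: (0*y) (SIMPLIFIABLE)
Found simplifiable subexpr at path LLL: (1*b)
One SIMPLIFY step would give: (((b+(7+2))+(1*0))+((z*(a+x))*((z*4)*(0*y))))
-> NOT in normal form.

Answer: no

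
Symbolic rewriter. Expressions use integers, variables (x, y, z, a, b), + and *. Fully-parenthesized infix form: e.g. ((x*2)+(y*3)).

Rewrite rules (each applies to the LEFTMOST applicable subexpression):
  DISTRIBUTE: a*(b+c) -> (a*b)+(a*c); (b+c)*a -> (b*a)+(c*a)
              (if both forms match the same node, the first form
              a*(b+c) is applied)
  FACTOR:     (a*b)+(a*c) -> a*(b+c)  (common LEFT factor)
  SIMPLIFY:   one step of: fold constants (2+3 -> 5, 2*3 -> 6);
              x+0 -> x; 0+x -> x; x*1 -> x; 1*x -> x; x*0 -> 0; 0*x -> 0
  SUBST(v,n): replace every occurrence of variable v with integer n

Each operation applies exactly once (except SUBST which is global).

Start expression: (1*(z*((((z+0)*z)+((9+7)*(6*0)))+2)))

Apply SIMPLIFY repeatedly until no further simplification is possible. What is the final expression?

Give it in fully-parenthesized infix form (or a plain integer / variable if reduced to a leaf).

Answer: (z*((z*z)+2))

Derivation:
Start: (1*(z*((((z+0)*z)+((9+7)*(6*0)))+2)))
Step 1: at root: (1*(z*((((z+0)*z)+((9+7)*(6*0)))+2))) -> (z*((((z+0)*z)+((9+7)*(6*0)))+2)); overall: (1*(z*((((z+0)*z)+((9+7)*(6*0)))+2))) -> (z*((((z+0)*z)+((9+7)*(6*0)))+2))
Step 2: at RLLL: (z+0) -> z; overall: (z*((((z+0)*z)+((9+7)*(6*0)))+2)) -> (z*(((z*z)+((9+7)*(6*0)))+2))
Step 3: at RLRL: (9+7) -> 16; overall: (z*(((z*z)+((9+7)*(6*0)))+2)) -> (z*(((z*z)+(16*(6*0)))+2))
Step 4: at RLRR: (6*0) -> 0; overall: (z*(((z*z)+(16*(6*0)))+2)) -> (z*(((z*z)+(16*0))+2))
Step 5: at RLR: (16*0) -> 0; overall: (z*(((z*z)+(16*0))+2)) -> (z*(((z*z)+0)+2))
Step 6: at RL: ((z*z)+0) -> (z*z); overall: (z*(((z*z)+0)+2)) -> (z*((z*z)+2))
Fixed point: (z*((z*z)+2))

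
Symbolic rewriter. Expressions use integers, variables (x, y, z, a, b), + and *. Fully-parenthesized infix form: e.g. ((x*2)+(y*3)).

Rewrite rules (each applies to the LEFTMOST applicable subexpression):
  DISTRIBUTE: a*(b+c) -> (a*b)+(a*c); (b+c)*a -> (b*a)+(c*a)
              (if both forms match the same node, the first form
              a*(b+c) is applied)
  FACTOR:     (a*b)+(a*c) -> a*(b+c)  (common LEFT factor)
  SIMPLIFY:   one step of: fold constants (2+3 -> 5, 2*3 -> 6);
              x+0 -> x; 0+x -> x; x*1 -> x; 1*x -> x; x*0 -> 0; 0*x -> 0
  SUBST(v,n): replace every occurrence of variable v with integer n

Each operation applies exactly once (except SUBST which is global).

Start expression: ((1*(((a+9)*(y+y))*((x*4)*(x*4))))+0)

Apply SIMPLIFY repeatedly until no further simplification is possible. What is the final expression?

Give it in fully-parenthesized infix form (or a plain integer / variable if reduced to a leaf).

Answer: (((a+9)*(y+y))*((x*4)*(x*4)))

Derivation:
Start: ((1*(((a+9)*(y+y))*((x*4)*(x*4))))+0)
Step 1: at root: ((1*(((a+9)*(y+y))*((x*4)*(x*4))))+0) -> (1*(((a+9)*(y+y))*((x*4)*(x*4)))); overall: ((1*(((a+9)*(y+y))*((x*4)*(x*4))))+0) -> (1*(((a+9)*(y+y))*((x*4)*(x*4))))
Step 2: at root: (1*(((a+9)*(y+y))*((x*4)*(x*4)))) -> (((a+9)*(y+y))*((x*4)*(x*4))); overall: (1*(((a+9)*(y+y))*((x*4)*(x*4)))) -> (((a+9)*(y+y))*((x*4)*(x*4)))
Fixed point: (((a+9)*(y+y))*((x*4)*(x*4)))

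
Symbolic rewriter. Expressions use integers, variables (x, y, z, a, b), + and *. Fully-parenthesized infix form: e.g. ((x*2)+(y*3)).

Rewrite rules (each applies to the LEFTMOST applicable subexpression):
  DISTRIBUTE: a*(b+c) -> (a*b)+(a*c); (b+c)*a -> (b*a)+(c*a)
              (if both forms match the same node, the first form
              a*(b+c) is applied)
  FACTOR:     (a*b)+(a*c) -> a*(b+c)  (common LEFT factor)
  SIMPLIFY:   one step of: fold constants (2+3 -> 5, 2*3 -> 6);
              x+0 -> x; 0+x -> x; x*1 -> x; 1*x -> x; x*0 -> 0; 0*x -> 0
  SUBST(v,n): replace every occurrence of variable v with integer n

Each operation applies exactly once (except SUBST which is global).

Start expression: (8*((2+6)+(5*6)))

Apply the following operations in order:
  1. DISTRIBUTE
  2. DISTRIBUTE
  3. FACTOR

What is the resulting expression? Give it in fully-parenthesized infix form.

Start: (8*((2+6)+(5*6)))
Apply DISTRIBUTE at root (target: (8*((2+6)+(5*6)))): (8*((2+6)+(5*6))) -> ((8*(2+6))+(8*(5*6)))
Apply DISTRIBUTE at L (target: (8*(2+6))): ((8*(2+6))+(8*(5*6))) -> (((8*2)+(8*6))+(8*(5*6)))
Apply FACTOR at L (target: ((8*2)+(8*6))): (((8*2)+(8*6))+(8*(5*6))) -> ((8*(2+6))+(8*(5*6)))

Answer: ((8*(2+6))+(8*(5*6)))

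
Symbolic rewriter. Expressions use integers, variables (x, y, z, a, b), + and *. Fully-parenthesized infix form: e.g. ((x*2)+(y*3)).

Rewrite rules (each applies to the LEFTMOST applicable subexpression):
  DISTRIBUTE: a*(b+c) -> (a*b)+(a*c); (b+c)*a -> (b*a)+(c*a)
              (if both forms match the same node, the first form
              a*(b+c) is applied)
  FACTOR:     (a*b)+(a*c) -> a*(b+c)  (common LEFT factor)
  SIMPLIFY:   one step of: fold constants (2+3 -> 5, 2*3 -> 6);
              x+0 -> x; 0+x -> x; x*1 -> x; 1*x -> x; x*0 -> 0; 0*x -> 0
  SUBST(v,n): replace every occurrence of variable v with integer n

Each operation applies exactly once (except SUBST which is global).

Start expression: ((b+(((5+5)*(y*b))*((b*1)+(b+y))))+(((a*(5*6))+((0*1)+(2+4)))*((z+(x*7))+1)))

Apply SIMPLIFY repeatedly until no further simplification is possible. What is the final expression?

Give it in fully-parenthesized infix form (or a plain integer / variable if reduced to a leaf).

Start: ((b+(((5+5)*(y*b))*((b*1)+(b+y))))+(((a*(5*6))+((0*1)+(2+4)))*((z+(x*7))+1)))
Step 1: at LRLL: (5+5) -> 10; overall: ((b+(((5+5)*(y*b))*((b*1)+(b+y))))+(((a*(5*6))+((0*1)+(2+4)))*((z+(x*7))+1))) -> ((b+((10*(y*b))*((b*1)+(b+y))))+(((a*(5*6))+((0*1)+(2+4)))*((z+(x*7))+1)))
Step 2: at LRRL: (b*1) -> b; overall: ((b+((10*(y*b))*((b*1)+(b+y))))+(((a*(5*6))+((0*1)+(2+4)))*((z+(x*7))+1))) -> ((b+((10*(y*b))*(b+(b+y))))+(((a*(5*6))+((0*1)+(2+4)))*((z+(x*7))+1)))
Step 3: at RLLR: (5*6) -> 30; overall: ((b+((10*(y*b))*(b+(b+y))))+(((a*(5*6))+((0*1)+(2+4)))*((z+(x*7))+1))) -> ((b+((10*(y*b))*(b+(b+y))))+(((a*30)+((0*1)+(2+4)))*((z+(x*7))+1)))
Step 4: at RLRL: (0*1) -> 0; overall: ((b+((10*(y*b))*(b+(b+y))))+(((a*30)+((0*1)+(2+4)))*((z+(x*7))+1))) -> ((b+((10*(y*b))*(b+(b+y))))+(((a*30)+(0+(2+4)))*((z+(x*7))+1)))
Step 5: at RLR: (0+(2+4)) -> (2+4); overall: ((b+((10*(y*b))*(b+(b+y))))+(((a*30)+(0+(2+4)))*((z+(x*7))+1))) -> ((b+((10*(y*b))*(b+(b+y))))+(((a*30)+(2+4))*((z+(x*7))+1)))
Step 6: at RLR: (2+4) -> 6; overall: ((b+((10*(y*b))*(b+(b+y))))+(((a*30)+(2+4))*((z+(x*7))+1))) -> ((b+((10*(y*b))*(b+(b+y))))+(((a*30)+6)*((z+(x*7))+1)))
Fixed point: ((b+((10*(y*b))*(b+(b+y))))+(((a*30)+6)*((z+(x*7))+1)))

Answer: ((b+((10*(y*b))*(b+(b+y))))+(((a*30)+6)*((z+(x*7))+1)))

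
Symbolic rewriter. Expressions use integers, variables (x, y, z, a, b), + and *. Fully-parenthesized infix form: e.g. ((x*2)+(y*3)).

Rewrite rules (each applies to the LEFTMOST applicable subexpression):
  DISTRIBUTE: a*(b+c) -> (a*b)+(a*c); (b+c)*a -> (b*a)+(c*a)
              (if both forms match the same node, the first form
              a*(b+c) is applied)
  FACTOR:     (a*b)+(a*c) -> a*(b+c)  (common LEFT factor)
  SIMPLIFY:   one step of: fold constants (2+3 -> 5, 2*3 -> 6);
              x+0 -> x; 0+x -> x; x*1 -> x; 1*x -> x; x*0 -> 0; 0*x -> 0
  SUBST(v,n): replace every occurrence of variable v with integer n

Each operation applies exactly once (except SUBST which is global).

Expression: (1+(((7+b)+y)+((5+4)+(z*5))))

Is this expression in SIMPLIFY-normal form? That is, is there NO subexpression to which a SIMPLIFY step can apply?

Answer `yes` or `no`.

Expression: (1+(((7+b)+y)+((5+4)+(z*5))))
Scanning for simplifiable subexpressions (pre-order)...
  at root: (1+(((7+b)+y)+((5+4)+(z*5)))) (not simplifiable)
  at R: (((7+b)+y)+((5+4)+(z*5))) (not simplifiable)
  at RL: ((7+b)+y) (not simplifiable)
  at RLL: (7+b) (not simplifiable)
  at RR: ((5+4)+(z*5)) (not simplifiable)
  at RRL: (5+4) (SIMPLIFIABLE)
  at RRR: (z*5) (not simplifiable)
Found simplifiable subexpr at path RRL: (5+4)
One SIMPLIFY step would give: (1+(((7+b)+y)+(9+(z*5))))
-> NOT in normal form.

Answer: no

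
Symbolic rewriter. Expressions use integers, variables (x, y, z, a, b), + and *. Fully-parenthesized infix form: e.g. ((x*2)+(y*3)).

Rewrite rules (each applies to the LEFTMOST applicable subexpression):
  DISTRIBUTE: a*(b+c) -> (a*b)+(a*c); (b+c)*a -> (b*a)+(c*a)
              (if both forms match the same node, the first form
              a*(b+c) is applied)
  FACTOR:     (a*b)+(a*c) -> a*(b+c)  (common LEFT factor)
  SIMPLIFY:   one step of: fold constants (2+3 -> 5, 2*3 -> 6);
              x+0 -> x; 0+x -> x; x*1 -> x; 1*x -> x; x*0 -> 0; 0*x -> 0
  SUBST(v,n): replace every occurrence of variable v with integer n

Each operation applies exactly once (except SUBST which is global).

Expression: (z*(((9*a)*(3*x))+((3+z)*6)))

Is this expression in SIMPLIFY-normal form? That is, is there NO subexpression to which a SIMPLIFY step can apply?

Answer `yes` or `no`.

Expression: (z*(((9*a)*(3*x))+((3+z)*6)))
Scanning for simplifiable subexpressions (pre-order)...
  at root: (z*(((9*a)*(3*x))+((3+z)*6))) (not simplifiable)
  at R: (((9*a)*(3*x))+((3+z)*6)) (not simplifiable)
  at RL: ((9*a)*(3*x)) (not simplifiable)
  at RLL: (9*a) (not simplifiable)
  at RLR: (3*x) (not simplifiable)
  at RR: ((3+z)*6) (not simplifiable)
  at RRL: (3+z) (not simplifiable)
Result: no simplifiable subexpression found -> normal form.

Answer: yes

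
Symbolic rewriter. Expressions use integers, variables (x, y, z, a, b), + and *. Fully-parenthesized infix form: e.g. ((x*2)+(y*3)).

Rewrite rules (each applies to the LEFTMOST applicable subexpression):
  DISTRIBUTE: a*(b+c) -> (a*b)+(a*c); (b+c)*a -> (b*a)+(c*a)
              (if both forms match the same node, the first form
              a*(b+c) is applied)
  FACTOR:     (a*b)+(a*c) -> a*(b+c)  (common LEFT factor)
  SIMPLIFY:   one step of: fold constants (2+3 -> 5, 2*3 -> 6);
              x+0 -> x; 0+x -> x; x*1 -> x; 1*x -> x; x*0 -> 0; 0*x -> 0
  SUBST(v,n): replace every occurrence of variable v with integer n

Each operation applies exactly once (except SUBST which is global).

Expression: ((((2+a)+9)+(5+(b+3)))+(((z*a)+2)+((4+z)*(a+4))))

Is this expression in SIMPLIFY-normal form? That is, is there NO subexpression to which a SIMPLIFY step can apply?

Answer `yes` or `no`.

Answer: yes

Derivation:
Expression: ((((2+a)+9)+(5+(b+3)))+(((z*a)+2)+((4+z)*(a+4))))
Scanning for simplifiable subexpressions (pre-order)...
  at root: ((((2+a)+9)+(5+(b+3)))+(((z*a)+2)+((4+z)*(a+4)))) (not simplifiable)
  at L: (((2+a)+9)+(5+(b+3))) (not simplifiable)
  at LL: ((2+a)+9) (not simplifiable)
  at LLL: (2+a) (not simplifiable)
  at LR: (5+(b+3)) (not simplifiable)
  at LRR: (b+3) (not simplifiable)
  at R: (((z*a)+2)+((4+z)*(a+4))) (not simplifiable)
  at RL: ((z*a)+2) (not simplifiable)
  at RLL: (z*a) (not simplifiable)
  at RR: ((4+z)*(a+4)) (not simplifiable)
  at RRL: (4+z) (not simplifiable)
  at RRR: (a+4) (not simplifiable)
Result: no simplifiable subexpression found -> normal form.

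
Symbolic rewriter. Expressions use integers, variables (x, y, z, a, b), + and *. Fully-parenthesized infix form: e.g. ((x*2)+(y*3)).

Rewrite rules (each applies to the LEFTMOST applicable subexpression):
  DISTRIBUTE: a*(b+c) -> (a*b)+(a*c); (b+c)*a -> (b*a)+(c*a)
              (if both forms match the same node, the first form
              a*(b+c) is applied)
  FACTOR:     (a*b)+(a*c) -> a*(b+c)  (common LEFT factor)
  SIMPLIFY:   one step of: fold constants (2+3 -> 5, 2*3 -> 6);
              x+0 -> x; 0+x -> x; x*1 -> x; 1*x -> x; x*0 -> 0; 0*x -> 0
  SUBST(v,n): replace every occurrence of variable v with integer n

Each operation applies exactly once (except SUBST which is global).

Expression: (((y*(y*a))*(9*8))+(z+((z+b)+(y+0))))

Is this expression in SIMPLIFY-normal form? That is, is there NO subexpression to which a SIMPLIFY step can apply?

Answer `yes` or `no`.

Expression: (((y*(y*a))*(9*8))+(z+((z+b)+(y+0))))
Scanning for simplifiable subexpressions (pre-order)...
  at root: (((y*(y*a))*(9*8))+(z+((z+b)+(y+0)))) (not simplifiable)
  at L: ((y*(y*a))*(9*8)) (not simplifiable)
  at LL: (y*(y*a)) (not simplifiable)
  at LLR: (y*a) (not simplifiable)
  at LR: (9*8) (SIMPLIFIABLE)
  at R: (z+((z+b)+(y+0))) (not simplifiable)
  at RR: ((z+b)+(y+0)) (not simplifiable)
  at RRL: (z+b) (not simplifiable)
  at RRR: (y+0) (SIMPLIFIABLE)
Found simplifiable subexpr at path LR: (9*8)
One SIMPLIFY step would give: (((y*(y*a))*72)+(z+((z+b)+(y+0))))
-> NOT in normal form.

Answer: no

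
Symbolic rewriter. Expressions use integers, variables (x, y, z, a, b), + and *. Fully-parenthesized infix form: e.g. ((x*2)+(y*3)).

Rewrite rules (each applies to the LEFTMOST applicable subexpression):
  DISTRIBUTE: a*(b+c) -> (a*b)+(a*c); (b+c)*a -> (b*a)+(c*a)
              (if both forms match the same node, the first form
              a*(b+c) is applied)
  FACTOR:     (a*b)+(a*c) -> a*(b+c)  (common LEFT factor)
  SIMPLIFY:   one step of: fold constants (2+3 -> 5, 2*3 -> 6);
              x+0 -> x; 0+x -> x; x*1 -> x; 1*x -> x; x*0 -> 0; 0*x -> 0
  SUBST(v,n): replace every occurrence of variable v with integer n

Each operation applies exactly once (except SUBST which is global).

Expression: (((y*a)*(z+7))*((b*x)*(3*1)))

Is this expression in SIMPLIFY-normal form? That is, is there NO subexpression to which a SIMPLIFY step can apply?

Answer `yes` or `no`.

Expression: (((y*a)*(z+7))*((b*x)*(3*1)))
Scanning for simplifiable subexpressions (pre-order)...
  at root: (((y*a)*(z+7))*((b*x)*(3*1))) (not simplifiable)
  at L: ((y*a)*(z+7)) (not simplifiable)
  at LL: (y*a) (not simplifiable)
  at LR: (z+7) (not simplifiable)
  at R: ((b*x)*(3*1)) (not simplifiable)
  at RL: (b*x) (not simplifiable)
  at RR: (3*1) (SIMPLIFIABLE)
Found simplifiable subexpr at path RR: (3*1)
One SIMPLIFY step would give: (((y*a)*(z+7))*((b*x)*3))
-> NOT in normal form.

Answer: no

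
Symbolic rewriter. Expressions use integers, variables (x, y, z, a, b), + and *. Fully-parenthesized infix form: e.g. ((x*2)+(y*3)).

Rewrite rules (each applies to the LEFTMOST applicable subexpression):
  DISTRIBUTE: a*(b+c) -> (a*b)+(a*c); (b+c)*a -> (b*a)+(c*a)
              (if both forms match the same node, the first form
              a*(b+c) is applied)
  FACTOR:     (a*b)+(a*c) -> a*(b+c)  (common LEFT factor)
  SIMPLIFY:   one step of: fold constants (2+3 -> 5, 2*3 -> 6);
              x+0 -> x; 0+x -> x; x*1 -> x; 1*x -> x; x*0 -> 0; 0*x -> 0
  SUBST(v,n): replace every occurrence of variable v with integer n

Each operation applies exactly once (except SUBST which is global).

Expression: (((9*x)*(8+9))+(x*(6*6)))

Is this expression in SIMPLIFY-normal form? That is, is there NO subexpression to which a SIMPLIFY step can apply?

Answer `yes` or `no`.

Answer: no

Derivation:
Expression: (((9*x)*(8+9))+(x*(6*6)))
Scanning for simplifiable subexpressions (pre-order)...
  at root: (((9*x)*(8+9))+(x*(6*6))) (not simplifiable)
  at L: ((9*x)*(8+9)) (not simplifiable)
  at LL: (9*x) (not simplifiable)
  at LR: (8+9) (SIMPLIFIABLE)
  at R: (x*(6*6)) (not simplifiable)
  at RR: (6*6) (SIMPLIFIABLE)
Found simplifiable subexpr at path LR: (8+9)
One SIMPLIFY step would give: (((9*x)*17)+(x*(6*6)))
-> NOT in normal form.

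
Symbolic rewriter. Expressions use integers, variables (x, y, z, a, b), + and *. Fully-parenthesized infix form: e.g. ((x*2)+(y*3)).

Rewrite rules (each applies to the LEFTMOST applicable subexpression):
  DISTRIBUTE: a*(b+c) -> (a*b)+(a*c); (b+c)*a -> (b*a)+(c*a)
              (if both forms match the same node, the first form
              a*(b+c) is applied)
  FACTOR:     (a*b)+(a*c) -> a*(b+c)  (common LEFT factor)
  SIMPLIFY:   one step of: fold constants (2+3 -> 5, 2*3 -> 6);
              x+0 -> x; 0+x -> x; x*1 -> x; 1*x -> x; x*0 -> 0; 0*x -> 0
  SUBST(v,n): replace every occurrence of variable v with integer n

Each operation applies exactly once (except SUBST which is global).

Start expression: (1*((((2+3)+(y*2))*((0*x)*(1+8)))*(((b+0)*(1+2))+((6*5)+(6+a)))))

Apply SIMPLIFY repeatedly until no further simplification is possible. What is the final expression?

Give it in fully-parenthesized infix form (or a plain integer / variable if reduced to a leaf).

Start: (1*((((2+3)+(y*2))*((0*x)*(1+8)))*(((b+0)*(1+2))+((6*5)+(6+a)))))
Step 1: at root: (1*((((2+3)+(y*2))*((0*x)*(1+8)))*(((b+0)*(1+2))+((6*5)+(6+a))))) -> ((((2+3)+(y*2))*((0*x)*(1+8)))*(((b+0)*(1+2))+((6*5)+(6+a)))); overall: (1*((((2+3)+(y*2))*((0*x)*(1+8)))*(((b+0)*(1+2))+((6*5)+(6+a))))) -> ((((2+3)+(y*2))*((0*x)*(1+8)))*(((b+0)*(1+2))+((6*5)+(6+a))))
Step 2: at LLL: (2+3) -> 5; overall: ((((2+3)+(y*2))*((0*x)*(1+8)))*(((b+0)*(1+2))+((6*5)+(6+a)))) -> (((5+(y*2))*((0*x)*(1+8)))*(((b+0)*(1+2))+((6*5)+(6+a))))
Step 3: at LRL: (0*x) -> 0; overall: (((5+(y*2))*((0*x)*(1+8)))*(((b+0)*(1+2))+((6*5)+(6+a)))) -> (((5+(y*2))*(0*(1+8)))*(((b+0)*(1+2))+((6*5)+(6+a))))
Step 4: at LR: (0*(1+8)) -> 0; overall: (((5+(y*2))*(0*(1+8)))*(((b+0)*(1+2))+((6*5)+(6+a)))) -> (((5+(y*2))*0)*(((b+0)*(1+2))+((6*5)+(6+a))))
Step 5: at L: ((5+(y*2))*0) -> 0; overall: (((5+(y*2))*0)*(((b+0)*(1+2))+((6*5)+(6+a)))) -> (0*(((b+0)*(1+2))+((6*5)+(6+a))))
Step 6: at root: (0*(((b+0)*(1+2))+((6*5)+(6+a)))) -> 0; overall: (0*(((b+0)*(1+2))+((6*5)+(6+a)))) -> 0
Fixed point: 0

Answer: 0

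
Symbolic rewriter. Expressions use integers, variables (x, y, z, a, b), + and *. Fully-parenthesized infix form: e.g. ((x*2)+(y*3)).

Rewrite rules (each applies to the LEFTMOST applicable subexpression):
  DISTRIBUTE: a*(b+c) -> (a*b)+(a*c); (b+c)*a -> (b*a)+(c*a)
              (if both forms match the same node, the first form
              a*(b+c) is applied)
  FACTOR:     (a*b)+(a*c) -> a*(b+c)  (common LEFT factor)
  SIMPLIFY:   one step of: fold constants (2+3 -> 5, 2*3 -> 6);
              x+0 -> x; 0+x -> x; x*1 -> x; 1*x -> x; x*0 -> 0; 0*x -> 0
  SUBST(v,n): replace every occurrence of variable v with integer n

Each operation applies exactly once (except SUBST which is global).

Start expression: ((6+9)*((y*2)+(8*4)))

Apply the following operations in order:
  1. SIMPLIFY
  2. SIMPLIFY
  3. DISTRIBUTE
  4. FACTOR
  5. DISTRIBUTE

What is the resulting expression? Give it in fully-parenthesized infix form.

Answer: ((15*(y*2))+(15*32))

Derivation:
Start: ((6+9)*((y*2)+(8*4)))
Apply SIMPLIFY at L (target: (6+9)): ((6+9)*((y*2)+(8*4))) -> (15*((y*2)+(8*4)))
Apply SIMPLIFY at RR (target: (8*4)): (15*((y*2)+(8*4))) -> (15*((y*2)+32))
Apply DISTRIBUTE at root (target: (15*((y*2)+32))): (15*((y*2)+32)) -> ((15*(y*2))+(15*32))
Apply FACTOR at root (target: ((15*(y*2))+(15*32))): ((15*(y*2))+(15*32)) -> (15*((y*2)+32))
Apply DISTRIBUTE at root (target: (15*((y*2)+32))): (15*((y*2)+32)) -> ((15*(y*2))+(15*32))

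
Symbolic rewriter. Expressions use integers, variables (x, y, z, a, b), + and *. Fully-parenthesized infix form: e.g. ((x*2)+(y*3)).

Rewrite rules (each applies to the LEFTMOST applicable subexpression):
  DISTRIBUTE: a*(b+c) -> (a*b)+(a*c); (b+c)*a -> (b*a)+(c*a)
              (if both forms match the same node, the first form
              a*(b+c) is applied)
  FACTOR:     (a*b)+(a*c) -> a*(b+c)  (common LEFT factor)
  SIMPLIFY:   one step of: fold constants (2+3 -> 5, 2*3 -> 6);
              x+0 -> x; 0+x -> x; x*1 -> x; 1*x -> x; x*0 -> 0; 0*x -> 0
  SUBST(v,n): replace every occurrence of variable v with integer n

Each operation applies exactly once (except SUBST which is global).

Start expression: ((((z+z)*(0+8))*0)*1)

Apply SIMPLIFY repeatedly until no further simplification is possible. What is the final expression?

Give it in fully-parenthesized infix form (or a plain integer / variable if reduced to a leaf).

Answer: 0

Derivation:
Start: ((((z+z)*(0+8))*0)*1)
Step 1: at root: ((((z+z)*(0+8))*0)*1) -> (((z+z)*(0+8))*0); overall: ((((z+z)*(0+8))*0)*1) -> (((z+z)*(0+8))*0)
Step 2: at root: (((z+z)*(0+8))*0) -> 0; overall: (((z+z)*(0+8))*0) -> 0
Fixed point: 0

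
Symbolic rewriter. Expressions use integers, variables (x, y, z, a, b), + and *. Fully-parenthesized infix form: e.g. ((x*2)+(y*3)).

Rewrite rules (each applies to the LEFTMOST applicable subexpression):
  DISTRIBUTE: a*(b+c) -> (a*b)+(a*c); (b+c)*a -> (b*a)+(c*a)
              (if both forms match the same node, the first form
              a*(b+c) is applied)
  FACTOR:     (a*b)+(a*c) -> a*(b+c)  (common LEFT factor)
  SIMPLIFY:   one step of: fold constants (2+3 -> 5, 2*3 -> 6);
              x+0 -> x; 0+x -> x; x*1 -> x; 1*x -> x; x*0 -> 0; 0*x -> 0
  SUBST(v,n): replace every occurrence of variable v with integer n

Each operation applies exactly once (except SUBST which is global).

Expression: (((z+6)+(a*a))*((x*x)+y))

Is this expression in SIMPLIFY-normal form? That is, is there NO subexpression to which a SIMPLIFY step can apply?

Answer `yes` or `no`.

Expression: (((z+6)+(a*a))*((x*x)+y))
Scanning for simplifiable subexpressions (pre-order)...
  at root: (((z+6)+(a*a))*((x*x)+y)) (not simplifiable)
  at L: ((z+6)+(a*a)) (not simplifiable)
  at LL: (z+6) (not simplifiable)
  at LR: (a*a) (not simplifiable)
  at R: ((x*x)+y) (not simplifiable)
  at RL: (x*x) (not simplifiable)
Result: no simplifiable subexpression found -> normal form.

Answer: yes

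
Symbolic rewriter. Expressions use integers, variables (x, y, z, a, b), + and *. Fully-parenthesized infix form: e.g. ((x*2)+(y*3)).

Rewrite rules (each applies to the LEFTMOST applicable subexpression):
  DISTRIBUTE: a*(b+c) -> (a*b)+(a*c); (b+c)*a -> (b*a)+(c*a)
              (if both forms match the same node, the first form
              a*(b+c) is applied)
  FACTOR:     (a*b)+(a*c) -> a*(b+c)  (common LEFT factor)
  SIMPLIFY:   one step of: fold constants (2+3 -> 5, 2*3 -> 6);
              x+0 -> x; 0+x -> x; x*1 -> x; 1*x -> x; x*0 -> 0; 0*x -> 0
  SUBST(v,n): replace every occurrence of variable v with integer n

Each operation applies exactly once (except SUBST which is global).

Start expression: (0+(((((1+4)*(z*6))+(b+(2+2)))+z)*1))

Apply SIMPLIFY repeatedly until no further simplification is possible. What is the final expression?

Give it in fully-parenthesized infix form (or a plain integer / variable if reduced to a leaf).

Answer: (((5*(z*6))+(b+4))+z)

Derivation:
Start: (0+(((((1+4)*(z*6))+(b+(2+2)))+z)*1))
Step 1: at root: (0+(((((1+4)*(z*6))+(b+(2+2)))+z)*1)) -> (((((1+4)*(z*6))+(b+(2+2)))+z)*1); overall: (0+(((((1+4)*(z*6))+(b+(2+2)))+z)*1)) -> (((((1+4)*(z*6))+(b+(2+2)))+z)*1)
Step 2: at root: (((((1+4)*(z*6))+(b+(2+2)))+z)*1) -> ((((1+4)*(z*6))+(b+(2+2)))+z); overall: (((((1+4)*(z*6))+(b+(2+2)))+z)*1) -> ((((1+4)*(z*6))+(b+(2+2)))+z)
Step 3: at LLL: (1+4) -> 5; overall: ((((1+4)*(z*6))+(b+(2+2)))+z) -> (((5*(z*6))+(b+(2+2)))+z)
Step 4: at LRR: (2+2) -> 4; overall: (((5*(z*6))+(b+(2+2)))+z) -> (((5*(z*6))+(b+4))+z)
Fixed point: (((5*(z*6))+(b+4))+z)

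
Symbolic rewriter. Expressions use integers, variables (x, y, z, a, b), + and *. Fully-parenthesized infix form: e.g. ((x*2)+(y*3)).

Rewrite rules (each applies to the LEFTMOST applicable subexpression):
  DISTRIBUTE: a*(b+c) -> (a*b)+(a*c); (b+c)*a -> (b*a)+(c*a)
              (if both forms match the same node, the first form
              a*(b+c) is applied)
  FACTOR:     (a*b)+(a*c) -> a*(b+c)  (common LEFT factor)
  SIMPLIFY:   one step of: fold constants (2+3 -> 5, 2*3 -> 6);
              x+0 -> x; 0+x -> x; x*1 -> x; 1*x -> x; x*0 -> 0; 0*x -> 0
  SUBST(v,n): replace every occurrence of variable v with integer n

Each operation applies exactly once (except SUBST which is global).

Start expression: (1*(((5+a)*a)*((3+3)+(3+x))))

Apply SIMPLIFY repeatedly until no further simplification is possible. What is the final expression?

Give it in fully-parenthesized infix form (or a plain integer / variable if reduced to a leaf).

Start: (1*(((5+a)*a)*((3+3)+(3+x))))
Step 1: at root: (1*(((5+a)*a)*((3+3)+(3+x)))) -> (((5+a)*a)*((3+3)+(3+x))); overall: (1*(((5+a)*a)*((3+3)+(3+x)))) -> (((5+a)*a)*((3+3)+(3+x)))
Step 2: at RL: (3+3) -> 6; overall: (((5+a)*a)*((3+3)+(3+x))) -> (((5+a)*a)*(6+(3+x)))
Fixed point: (((5+a)*a)*(6+(3+x)))

Answer: (((5+a)*a)*(6+(3+x)))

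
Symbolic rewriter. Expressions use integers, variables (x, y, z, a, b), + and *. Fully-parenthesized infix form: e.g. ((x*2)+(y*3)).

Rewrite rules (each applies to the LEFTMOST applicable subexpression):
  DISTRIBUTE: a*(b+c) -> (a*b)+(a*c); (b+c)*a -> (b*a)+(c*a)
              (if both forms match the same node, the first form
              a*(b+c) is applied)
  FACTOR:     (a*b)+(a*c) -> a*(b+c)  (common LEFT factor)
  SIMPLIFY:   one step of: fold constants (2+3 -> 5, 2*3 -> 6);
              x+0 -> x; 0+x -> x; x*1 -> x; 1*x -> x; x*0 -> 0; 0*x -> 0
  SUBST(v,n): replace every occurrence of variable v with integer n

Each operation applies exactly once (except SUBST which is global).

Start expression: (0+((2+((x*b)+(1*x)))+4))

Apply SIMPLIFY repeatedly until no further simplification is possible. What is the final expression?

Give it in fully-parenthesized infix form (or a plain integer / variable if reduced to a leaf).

Start: (0+((2+((x*b)+(1*x)))+4))
Step 1: at root: (0+((2+((x*b)+(1*x)))+4)) -> ((2+((x*b)+(1*x)))+4); overall: (0+((2+((x*b)+(1*x)))+4)) -> ((2+((x*b)+(1*x)))+4)
Step 2: at LRR: (1*x) -> x; overall: ((2+((x*b)+(1*x)))+4) -> ((2+((x*b)+x))+4)
Fixed point: ((2+((x*b)+x))+4)

Answer: ((2+((x*b)+x))+4)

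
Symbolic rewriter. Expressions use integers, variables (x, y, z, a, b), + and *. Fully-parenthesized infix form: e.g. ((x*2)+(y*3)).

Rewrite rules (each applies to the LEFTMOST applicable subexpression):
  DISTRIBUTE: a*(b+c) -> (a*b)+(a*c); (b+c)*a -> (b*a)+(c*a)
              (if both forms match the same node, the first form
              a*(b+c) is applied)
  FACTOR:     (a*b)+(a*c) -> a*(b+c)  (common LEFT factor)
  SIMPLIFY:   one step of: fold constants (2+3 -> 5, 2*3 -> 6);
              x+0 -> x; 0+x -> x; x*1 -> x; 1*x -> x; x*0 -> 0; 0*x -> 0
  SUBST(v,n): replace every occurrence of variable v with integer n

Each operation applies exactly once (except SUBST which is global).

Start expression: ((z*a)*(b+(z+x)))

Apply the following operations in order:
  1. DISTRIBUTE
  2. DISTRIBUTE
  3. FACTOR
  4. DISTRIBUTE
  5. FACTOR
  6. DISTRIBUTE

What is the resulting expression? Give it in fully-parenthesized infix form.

Answer: (((z*a)*b)+(((z*a)*z)+((z*a)*x)))

Derivation:
Start: ((z*a)*(b+(z+x)))
Apply DISTRIBUTE at root (target: ((z*a)*(b+(z+x)))): ((z*a)*(b+(z+x))) -> (((z*a)*b)+((z*a)*(z+x)))
Apply DISTRIBUTE at R (target: ((z*a)*(z+x))): (((z*a)*b)+((z*a)*(z+x))) -> (((z*a)*b)+(((z*a)*z)+((z*a)*x)))
Apply FACTOR at R (target: (((z*a)*z)+((z*a)*x))): (((z*a)*b)+(((z*a)*z)+((z*a)*x))) -> (((z*a)*b)+((z*a)*(z+x)))
Apply DISTRIBUTE at R (target: ((z*a)*(z+x))): (((z*a)*b)+((z*a)*(z+x))) -> (((z*a)*b)+(((z*a)*z)+((z*a)*x)))
Apply FACTOR at R (target: (((z*a)*z)+((z*a)*x))): (((z*a)*b)+(((z*a)*z)+((z*a)*x))) -> (((z*a)*b)+((z*a)*(z+x)))
Apply DISTRIBUTE at R (target: ((z*a)*(z+x))): (((z*a)*b)+((z*a)*(z+x))) -> (((z*a)*b)+(((z*a)*z)+((z*a)*x)))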